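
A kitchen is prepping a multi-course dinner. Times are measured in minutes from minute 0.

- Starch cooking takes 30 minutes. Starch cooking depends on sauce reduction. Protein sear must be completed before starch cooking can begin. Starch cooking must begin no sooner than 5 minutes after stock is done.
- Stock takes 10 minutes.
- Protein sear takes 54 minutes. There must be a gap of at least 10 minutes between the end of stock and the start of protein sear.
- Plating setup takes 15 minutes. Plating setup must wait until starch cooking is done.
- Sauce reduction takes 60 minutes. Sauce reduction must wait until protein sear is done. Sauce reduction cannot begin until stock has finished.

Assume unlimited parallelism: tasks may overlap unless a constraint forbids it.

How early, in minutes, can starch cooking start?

134

Stock can start immediately at minute 0; it finishes at minute 10.
After stock (finishes minute 10, plus 10-minute gap → minute 20), protein sear can start at minute 20 and finishes at minute 74.
For sauce reduction: protein sear (finishes minute 74); stock (finishes minute 10). Taking the maximum gives a start of minute 74, and it finishes at 74 + 60 = minute 134.
Starch cooking waits on sauce reduction (finishes minute 134); protein sear (finishes minute 74); stock (finishes minute 10, plus 5-minute gap → minute 15). The latest of these is minute 134, which is the earliest starch cooking can start.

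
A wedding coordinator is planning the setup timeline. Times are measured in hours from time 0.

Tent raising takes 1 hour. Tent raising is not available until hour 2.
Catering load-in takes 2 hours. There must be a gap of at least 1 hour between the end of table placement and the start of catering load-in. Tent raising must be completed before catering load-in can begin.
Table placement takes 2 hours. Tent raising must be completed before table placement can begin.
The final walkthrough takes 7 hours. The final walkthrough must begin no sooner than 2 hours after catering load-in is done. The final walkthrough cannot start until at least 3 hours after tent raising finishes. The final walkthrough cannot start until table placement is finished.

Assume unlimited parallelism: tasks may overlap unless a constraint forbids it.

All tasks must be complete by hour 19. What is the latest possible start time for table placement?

5

The final walkthrough must finish by hour 19; it takes 7 hours, so it must start by 19 − 7 = hour 12.
Since the final walkthrough (must start by hour 12, minus 2-hour gap → hour 10) depends on it, catering load-in must finish by hour 10. Backing off its 2-hour duration gives a latest start of hour 8.
For table placement: catering load-in (must start by hour 8, minus 1-hour gap → hour 7); the final walkthrough (must start by hour 12). The most restrictive is hour 7; with a 2-hour duration, table placement must start by hour 5.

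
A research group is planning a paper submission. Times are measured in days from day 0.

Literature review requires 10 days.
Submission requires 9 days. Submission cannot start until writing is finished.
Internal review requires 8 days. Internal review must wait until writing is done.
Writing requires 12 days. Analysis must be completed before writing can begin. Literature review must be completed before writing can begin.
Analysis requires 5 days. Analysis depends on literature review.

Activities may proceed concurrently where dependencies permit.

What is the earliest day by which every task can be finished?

Literature review has no prerequisites, so it starts at day 0 and finishes at day 10.
Analysis cannot begin until literature review (finishes day 10). It runs from day 10 to 10 + 5 = day 15.
Writing cannot start until analysis (finishes day 15); literature review (finishes day 10). The controlling bound is day 15, so writing finishes at 15 + 12 = day 27.
Submission cannot begin until writing (finishes day 27). It runs from day 27 to 27 + 9 = day 36.
After writing (finishes day 27), internal review can start at day 27 and finishes at day 35.
All tasks are finished once the last one completes. Finish times: Literature review at 10, Analysis at 15, Writing at 27, Internal review at 35, Submission at 36. The latest is day 36.

36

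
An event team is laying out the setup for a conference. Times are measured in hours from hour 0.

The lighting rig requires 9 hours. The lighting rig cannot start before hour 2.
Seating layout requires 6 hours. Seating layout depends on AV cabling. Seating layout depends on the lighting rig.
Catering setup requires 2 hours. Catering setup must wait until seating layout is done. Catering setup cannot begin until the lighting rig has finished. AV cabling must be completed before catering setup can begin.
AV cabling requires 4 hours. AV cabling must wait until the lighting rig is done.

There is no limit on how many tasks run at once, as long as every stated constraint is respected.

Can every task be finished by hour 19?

The lighting rig waits on its own release at hour 2, so it starts at hour 2 and finishes at 2 + 9 = hour 11.
After the lighting rig (finishes hour 11), AV cabling can start at hour 11 and finishes at hour 15.
Seating layout has to wait for AV cabling (finishes hour 15); the lighting rig (finishes hour 11). The latest of these is hour 15, so seating layout runs hour 15 to 15 + 6 = hour 21.
Catering setup needs all of seating layout (finishes hour 21); the lighting rig (finishes hour 11); AV cabling (finishes hour 15). That puts its earliest start at hour 21; it finishes at 21 + 2 = hour 23.
The earliest everything can be done is hour 23, which is after the deadline of 19, so it is not possible.

No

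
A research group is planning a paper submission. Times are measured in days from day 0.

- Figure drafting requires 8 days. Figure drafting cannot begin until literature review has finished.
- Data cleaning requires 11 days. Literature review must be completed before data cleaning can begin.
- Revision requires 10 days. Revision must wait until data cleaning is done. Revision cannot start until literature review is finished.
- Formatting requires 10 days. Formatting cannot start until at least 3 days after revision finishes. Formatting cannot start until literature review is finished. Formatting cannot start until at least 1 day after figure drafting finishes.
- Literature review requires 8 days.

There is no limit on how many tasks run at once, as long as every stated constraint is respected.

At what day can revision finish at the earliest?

29

Literature review has no prerequisites, so it starts at day 0 and finishes at day 8.
Data cleaning cannot begin until literature review (finishes day 8). It runs from day 8 to 8 + 11 = day 19.
Revision cannot start until data cleaning (finishes day 19); literature review (finishes day 8). The controlling bound is day 19, so revision finishes at 19 + 10 = day 29.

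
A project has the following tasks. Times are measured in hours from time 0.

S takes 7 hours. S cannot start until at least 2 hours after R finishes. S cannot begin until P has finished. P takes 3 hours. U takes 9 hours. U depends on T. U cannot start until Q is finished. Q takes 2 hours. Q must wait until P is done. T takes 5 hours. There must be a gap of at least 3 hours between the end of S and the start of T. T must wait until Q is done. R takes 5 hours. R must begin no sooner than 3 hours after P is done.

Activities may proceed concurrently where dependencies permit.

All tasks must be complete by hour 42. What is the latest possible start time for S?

U has no dependents, so it just needs to finish by hour 42. Starting by 42 − 9 = hour 33 achieves that.
T must finish before U (must start by hour 33). With a 5-hour duration, T must start by 33 − 5 = hour 28.
S must finish before T (must start by hour 28, minus 3-hour gap → hour 25). With a 7-hour duration, S must start by 25 − 7 = hour 18.

18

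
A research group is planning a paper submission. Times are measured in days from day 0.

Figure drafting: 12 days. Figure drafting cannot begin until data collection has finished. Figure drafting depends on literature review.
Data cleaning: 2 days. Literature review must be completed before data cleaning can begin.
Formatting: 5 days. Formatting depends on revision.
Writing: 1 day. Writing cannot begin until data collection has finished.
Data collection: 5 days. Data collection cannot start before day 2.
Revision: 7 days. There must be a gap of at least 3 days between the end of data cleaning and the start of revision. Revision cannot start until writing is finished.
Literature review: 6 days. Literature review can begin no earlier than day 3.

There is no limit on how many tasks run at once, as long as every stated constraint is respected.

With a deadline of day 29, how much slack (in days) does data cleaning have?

3

Literature review waits on its own release at day 3, so it starts at day 3 and finishes at 3 + 6 = day 9.
Data cleaning waits on literature review (finishes day 9), so it starts at day 9 and finishes at 9 + 2 = day 11.

Working backward from the deadline:
Formatting has no dependents, so it just needs to finish by day 29. Starting by 29 − 5 = day 24 achieves that.
Revision feeds into formatting (must start by day 24); so revision must finish by day 24 and therefore start by day 17.
Data cleaning feeds into revision (must start by day 17, minus 3-day gap → day 14); so data cleaning must finish by day 14 and therefore start by day 12.
So data cleaning can start as early as day 9 and as late as day 12, giving 12 − 9 = 3 days of slack.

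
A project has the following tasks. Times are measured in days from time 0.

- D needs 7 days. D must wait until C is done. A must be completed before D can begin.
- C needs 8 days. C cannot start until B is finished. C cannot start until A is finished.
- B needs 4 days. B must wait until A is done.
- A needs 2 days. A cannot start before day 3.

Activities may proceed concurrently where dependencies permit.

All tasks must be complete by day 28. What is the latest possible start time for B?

9

D has no dependents, so it just needs to finish by day 28. Starting by 28 − 7 = day 21 achieves that.
Since D (must start by day 21) depends on it, C must finish by day 21. Backing off its 8-day duration gives a latest start of day 13.
Since C (must start by day 13) depends on it, B must finish by day 13. Backing off its 4-day duration gives a latest start of day 9.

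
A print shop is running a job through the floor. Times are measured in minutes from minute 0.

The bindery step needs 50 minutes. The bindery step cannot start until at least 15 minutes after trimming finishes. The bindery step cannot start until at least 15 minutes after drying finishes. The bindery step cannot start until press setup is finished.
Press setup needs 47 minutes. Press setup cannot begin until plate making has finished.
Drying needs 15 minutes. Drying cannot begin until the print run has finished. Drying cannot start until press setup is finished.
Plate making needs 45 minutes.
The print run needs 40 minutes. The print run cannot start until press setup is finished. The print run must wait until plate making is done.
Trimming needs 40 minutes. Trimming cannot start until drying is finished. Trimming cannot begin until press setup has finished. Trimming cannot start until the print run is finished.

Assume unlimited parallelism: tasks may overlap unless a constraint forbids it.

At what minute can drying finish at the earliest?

147

Nothing blocks plate making, so it runs from minute 0 to minute 45.
Press setup waits on plate making (finishes minute 45), so it starts at minute 45 and finishes at 45 + 47 = minute 92.
The print run cannot start until press setup (finishes minute 92); plate making (finishes minute 45). The controlling bound is minute 92, so the print run finishes at 92 + 40 = minute 132.
Drying cannot start until the print run (finishes minute 132); press setup (finishes minute 92). The controlling bound is minute 132, so drying finishes at 132 + 15 = minute 147.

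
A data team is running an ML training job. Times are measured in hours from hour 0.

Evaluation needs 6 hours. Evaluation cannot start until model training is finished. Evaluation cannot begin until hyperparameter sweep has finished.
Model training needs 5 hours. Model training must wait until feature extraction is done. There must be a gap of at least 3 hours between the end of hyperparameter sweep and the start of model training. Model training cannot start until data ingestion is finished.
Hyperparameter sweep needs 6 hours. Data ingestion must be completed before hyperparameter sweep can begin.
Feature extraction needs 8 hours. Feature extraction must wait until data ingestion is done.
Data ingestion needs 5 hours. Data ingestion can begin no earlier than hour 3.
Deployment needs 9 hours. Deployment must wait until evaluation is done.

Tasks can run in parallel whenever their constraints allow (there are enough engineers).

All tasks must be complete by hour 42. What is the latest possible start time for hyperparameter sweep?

Nothing follows deployment; the deadline of hour 42 is its only limit. It must start by 42 − 9 = hour 33.
Evaluation feeds into deployment (must start by hour 33); so evaluation must finish by hour 33 and therefore start by hour 27.
Model training must finish before evaluation (must start by hour 27). With a 5-hour duration, model training must start by 27 − 5 = hour 22.
For hyperparameter sweep: model training (must start by hour 22, minus 3-hour gap → hour 19); evaluation (must start by hour 27). The most restrictive is hour 19; with a 6-hour duration, hyperparameter sweep must start by hour 13.

13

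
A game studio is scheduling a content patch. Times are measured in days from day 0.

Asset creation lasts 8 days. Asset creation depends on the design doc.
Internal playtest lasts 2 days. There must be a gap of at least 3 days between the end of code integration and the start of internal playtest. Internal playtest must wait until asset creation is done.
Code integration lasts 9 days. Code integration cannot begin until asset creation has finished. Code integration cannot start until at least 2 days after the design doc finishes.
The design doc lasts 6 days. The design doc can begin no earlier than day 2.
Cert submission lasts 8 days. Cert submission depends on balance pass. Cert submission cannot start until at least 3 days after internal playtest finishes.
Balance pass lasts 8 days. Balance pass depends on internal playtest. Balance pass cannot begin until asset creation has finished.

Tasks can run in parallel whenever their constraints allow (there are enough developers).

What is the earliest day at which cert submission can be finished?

After its own release at day 2, the design doc can start at day 2 and finishes at day 8.
Asset creation cannot begin until the design doc (finishes day 8). It runs from day 8 to 8 + 8 = day 16.
For code integration: asset creation (finishes day 16); the design doc (finishes day 8, plus 2-day gap → day 10). Taking the maximum gives a start of day 16, and it finishes at 16 + 9 = day 25.
Internal playtest has to wait for code integration (finishes day 25, plus 3-day gap → day 28); asset creation (finishes day 16). The latest of these is day 28, so internal playtest runs day 28 to 28 + 2 = day 30.
Balance pass needs all of internal playtest (finishes day 30); asset creation (finishes day 16). That puts its earliest start at day 30; it finishes at 30 + 8 = day 38.
Cert submission needs all of balance pass (finishes day 38); internal playtest (finishes day 30, plus 3-day gap → day 33). That puts its earliest start at day 38; it finishes at 38 + 8 = day 46.

46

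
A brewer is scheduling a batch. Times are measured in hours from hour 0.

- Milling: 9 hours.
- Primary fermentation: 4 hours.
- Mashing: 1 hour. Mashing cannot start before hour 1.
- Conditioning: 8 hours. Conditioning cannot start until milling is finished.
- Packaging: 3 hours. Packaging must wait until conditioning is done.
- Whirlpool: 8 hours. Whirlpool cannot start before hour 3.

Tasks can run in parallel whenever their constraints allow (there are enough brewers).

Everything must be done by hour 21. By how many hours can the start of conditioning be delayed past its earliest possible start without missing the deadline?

1

Nothing blocks milling, so it runs from hour 0 to hour 9.
After milling (finishes hour 9), conditioning can start at hour 9 and finishes at hour 17.

Working backward from the deadline:
Packaging must finish by hour 21; it takes 3 hours, so it must start by 21 − 3 = hour 18.
Conditioning must finish before packaging (must start by hour 18). With an 8-hour duration, conditioning must start by 18 − 8 = hour 10.
So conditioning can start as early as hour 9 and as late as hour 10, giving 10 − 9 = 1 hour of slack.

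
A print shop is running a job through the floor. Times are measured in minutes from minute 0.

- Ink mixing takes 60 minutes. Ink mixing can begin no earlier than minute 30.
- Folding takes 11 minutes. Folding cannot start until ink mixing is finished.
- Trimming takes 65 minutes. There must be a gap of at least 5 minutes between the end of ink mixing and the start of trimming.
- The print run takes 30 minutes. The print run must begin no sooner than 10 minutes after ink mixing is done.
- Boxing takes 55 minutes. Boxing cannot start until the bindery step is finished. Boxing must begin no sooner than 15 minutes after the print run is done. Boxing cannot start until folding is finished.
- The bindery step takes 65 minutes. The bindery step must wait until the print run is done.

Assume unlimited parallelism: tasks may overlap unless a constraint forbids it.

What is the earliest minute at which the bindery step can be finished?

195

Ink mixing cannot begin until its own release at minute 30. It runs from minute 30 to 30 + 60 = minute 90.
After ink mixing (finishes minute 90, plus 10-minute gap → minute 100), the print run can start at minute 100 and finishes at minute 130.
The bindery step cannot begin until the print run (finishes minute 130). It runs from minute 130 to 130 + 65 = minute 195.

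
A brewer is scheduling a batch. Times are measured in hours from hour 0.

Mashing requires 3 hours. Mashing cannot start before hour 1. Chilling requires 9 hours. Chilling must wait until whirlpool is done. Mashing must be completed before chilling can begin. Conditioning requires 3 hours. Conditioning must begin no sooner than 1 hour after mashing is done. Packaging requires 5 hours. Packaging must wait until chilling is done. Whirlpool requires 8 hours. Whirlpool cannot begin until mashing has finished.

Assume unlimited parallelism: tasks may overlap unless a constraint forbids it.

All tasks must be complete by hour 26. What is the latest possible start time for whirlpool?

4

Nothing follows packaging; the deadline of hour 26 is its only limit. It must start by 26 − 5 = hour 21.
Chilling must finish before packaging (must start by hour 21). With a 9-hour duration, chilling must start by 21 − 9 = hour 12.
Whirlpool must finish before chilling (must start by hour 12). With an 8-hour duration, whirlpool must start by 12 − 8 = hour 4.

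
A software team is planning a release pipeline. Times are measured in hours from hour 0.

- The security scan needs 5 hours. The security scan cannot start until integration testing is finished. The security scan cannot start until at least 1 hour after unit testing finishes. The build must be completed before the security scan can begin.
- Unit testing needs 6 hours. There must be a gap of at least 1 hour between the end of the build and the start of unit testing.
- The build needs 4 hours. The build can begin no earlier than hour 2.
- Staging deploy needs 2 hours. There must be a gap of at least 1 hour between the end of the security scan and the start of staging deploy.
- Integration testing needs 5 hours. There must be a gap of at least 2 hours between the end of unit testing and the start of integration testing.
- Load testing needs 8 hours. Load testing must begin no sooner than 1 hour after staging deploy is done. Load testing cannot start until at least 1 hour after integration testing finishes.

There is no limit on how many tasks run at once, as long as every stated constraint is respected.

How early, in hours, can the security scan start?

20

After its own release at hour 2, the build can start at hour 2 and finishes at hour 6.
Unit testing waits on the build (finishes hour 6, plus 1-hour gap → hour 7), so it starts at hour 7 and finishes at 7 + 6 = hour 13.
After unit testing (finishes hour 13, plus 2-hour gap → hour 15), integration testing can start at hour 15 and finishes at hour 20.
The security scan waits on integration testing (finishes hour 20); unit testing (finishes hour 13, plus 1-hour gap → hour 14); the build (finishes hour 6). The latest of these is hour 20, which is the earliest the security scan can start.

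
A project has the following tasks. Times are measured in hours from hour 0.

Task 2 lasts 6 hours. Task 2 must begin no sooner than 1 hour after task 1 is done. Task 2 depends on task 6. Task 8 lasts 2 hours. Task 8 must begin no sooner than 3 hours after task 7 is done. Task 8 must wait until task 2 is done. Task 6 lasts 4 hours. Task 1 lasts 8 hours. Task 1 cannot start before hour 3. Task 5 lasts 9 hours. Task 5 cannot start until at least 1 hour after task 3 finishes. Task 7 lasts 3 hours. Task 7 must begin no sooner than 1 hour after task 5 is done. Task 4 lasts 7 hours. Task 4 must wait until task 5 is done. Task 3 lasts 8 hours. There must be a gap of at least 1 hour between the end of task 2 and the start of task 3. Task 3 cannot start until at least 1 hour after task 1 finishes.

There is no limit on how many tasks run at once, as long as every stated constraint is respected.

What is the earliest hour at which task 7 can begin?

Task 6 has no prerequisites, so it starts at hour 0 and finishes at hour 4.
After its own release at hour 3, task 1 can start at hour 3 and finishes at hour 11.
Task 2 cannot start until task 1 (finishes hour 11, plus 1-hour gap → hour 12); task 6 (finishes hour 4). The controlling bound is hour 12, so task 2 finishes at 12 + 6 = hour 18.
Task 3 has to wait for task 2 (finishes hour 18, plus 1-hour gap → hour 19); task 1 (finishes hour 11, plus 1-hour gap → hour 12). The latest of these is hour 19, so task 3 runs hour 19 to 19 + 8 = hour 27.
Task 5 waits on task 3 (finishes hour 27, plus 1-hour gap → hour 28), so it starts at hour 28 and finishes at 28 + 9 = hour 37.
Task 7 waits on task 5 (finishes hour 37, plus 1-hour gap → hour 38), so the earliest it can start is hour 38.

38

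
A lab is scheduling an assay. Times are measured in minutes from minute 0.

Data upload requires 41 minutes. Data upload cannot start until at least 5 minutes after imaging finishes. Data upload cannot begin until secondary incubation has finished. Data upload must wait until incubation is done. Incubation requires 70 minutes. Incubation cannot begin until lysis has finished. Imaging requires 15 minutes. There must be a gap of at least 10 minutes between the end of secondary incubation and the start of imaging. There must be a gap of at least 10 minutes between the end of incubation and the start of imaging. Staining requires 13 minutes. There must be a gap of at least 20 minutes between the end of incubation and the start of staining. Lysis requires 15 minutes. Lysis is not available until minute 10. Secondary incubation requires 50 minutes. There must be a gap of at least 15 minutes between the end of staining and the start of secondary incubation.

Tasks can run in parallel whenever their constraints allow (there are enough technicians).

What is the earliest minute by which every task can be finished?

264

After its own release at minute 10, lysis can start at minute 10 and finishes at minute 25.
After lysis (finishes minute 25), incubation can start at minute 25 and finishes at minute 95.
Staining waits on incubation (finishes minute 95, plus 20-minute gap → minute 115), so it starts at minute 115 and finishes at 115 + 13 = minute 128.
After staining (finishes minute 128, plus 15-minute gap → minute 143), secondary incubation can start at minute 143 and finishes at minute 193.
Imaging cannot start until secondary incubation (finishes minute 193, plus 10-minute gap → minute 203); incubation (finishes minute 95, plus 10-minute gap → minute 105). The controlling bound is minute 203, so imaging finishes at 203 + 15 = minute 218.
Data upload has to wait for imaging (finishes minute 218, plus 5-minute gap → minute 223); secondary incubation (finishes minute 193); incubation (finishes minute 95). The latest of these is minute 223, so data upload runs minute 223 to 223 + 41 = minute 264.
All tasks are finished once the last one completes. Finish times: Lysis at 25, Incubation at 95, Staining at 128, Secondary incubation at 193, Imaging at 218, Data upload at 264. The latest is minute 264.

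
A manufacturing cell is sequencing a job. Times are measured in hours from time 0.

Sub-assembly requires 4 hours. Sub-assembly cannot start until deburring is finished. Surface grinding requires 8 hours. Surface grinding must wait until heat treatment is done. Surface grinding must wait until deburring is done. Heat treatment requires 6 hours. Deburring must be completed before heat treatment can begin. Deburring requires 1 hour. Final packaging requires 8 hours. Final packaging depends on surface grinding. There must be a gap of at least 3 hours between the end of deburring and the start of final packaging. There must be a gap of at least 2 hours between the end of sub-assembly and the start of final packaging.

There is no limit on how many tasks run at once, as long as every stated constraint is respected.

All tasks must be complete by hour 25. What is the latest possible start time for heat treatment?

3

Nothing follows final packaging; the deadline of hour 25 is its only limit. It must start by 25 − 8 = hour 17.
Surface grinding must finish before final packaging (must start by hour 17). With an 8-hour duration, surface grinding must start by 17 − 8 = hour 9.
Heat treatment has to be done before surface grinding (must start by hour 9). That means finishing by hour 9, i.e. starting by 9 − 6 = hour 3.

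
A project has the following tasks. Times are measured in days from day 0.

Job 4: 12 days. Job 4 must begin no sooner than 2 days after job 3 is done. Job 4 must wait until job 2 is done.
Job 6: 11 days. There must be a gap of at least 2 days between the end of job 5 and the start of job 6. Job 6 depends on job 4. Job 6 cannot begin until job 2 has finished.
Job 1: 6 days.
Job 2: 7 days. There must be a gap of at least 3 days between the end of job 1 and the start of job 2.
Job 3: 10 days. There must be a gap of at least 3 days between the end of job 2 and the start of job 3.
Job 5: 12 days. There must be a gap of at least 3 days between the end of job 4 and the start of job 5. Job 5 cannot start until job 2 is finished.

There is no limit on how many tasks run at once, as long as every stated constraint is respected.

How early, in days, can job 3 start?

Nothing blocks job 1, so it runs from day 0 to day 6.
Job 2 waits on job 1 (finishes day 6, plus 3-day gap → day 9), so it starts at day 9 and finishes at 9 + 7 = day 16.
Job 3 waits on job 2 (finishes day 16, plus 3-day gap → day 19), so the earliest it can start is day 19.

19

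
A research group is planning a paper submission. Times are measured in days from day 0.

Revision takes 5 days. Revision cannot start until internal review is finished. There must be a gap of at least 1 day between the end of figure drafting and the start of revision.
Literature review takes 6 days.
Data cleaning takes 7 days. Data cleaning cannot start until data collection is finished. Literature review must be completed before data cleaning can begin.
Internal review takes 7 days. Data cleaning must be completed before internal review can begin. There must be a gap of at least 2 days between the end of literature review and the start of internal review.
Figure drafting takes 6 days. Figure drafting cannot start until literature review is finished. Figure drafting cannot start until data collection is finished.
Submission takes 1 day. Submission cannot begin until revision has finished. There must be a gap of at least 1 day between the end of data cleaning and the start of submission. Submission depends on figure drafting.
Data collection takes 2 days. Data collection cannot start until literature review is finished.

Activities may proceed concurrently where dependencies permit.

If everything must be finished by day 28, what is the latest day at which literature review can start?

0

To finish by day 28, submission (duration 1) must start no later than day 27.
Since submission (must start by day 27) depends on it, revision must finish by day 27. Backing off its 5-day duration gives a latest start of day 22.
Internal review has to be done before revision (must start by day 22). That means finishing by day 22, i.e. starting by 22 − 7 = day 15.
For data cleaning: internal review (must start by day 15); submission (must start by day 27, minus 1-day gap → day 26). The most restrictive is day 15; with a 7-day duration, data cleaning must start by day 8.
For figure drafting: revision (must start by day 22, minus 1-day gap → day 21); submission (must start by day 27). The most restrictive is day 21; with a 6-day duration, figure drafting must start by day 15.
Data collection must finish in time for data cleaning (must start by day 8); figure drafting (must start by day 15). The tightest is day 8, so data collection must start by 8 − 2 = day 6.
Literature review has several dependents: data collection (must start by day 6); data cleaning (must start by day 8); figure drafting (must start by day 15); internal review (must start by day 15, minus 2-day gap → day 13). The earliest of those limits is day 6, so literature review must start by 6 − 6 = day 0.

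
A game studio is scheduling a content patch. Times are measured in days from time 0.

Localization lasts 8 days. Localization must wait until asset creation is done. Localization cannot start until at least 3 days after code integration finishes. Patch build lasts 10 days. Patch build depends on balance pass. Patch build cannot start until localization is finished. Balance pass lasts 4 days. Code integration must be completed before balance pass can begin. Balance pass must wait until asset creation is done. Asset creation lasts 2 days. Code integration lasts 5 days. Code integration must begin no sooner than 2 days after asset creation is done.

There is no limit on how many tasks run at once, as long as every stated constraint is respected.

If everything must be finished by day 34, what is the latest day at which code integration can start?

Nothing follows patch build; the deadline of day 34 is its only limit. It must start by 34 − 10 = day 24.
Since patch build (must start by day 24) depends on it, balance pass must finish by day 24. Backing off its 4-day duration gives a latest start of day 20.
Localization feeds into patch build (must start by day 24); so localization must finish by day 24 and therefore start by day 16.
For code integration: balance pass (must start by day 20); localization (must start by day 16, minus 3-day gap → day 13). The most restrictive is day 13; with a 5-day duration, code integration must start by day 8.

8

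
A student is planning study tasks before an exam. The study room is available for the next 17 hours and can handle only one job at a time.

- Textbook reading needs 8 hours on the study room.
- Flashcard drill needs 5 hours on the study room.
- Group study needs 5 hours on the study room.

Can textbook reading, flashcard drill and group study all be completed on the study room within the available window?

Running back to back, the jobs need 8 + 5 + 5 = 18 hours on the study room.
Since 18 > 17, they cannot all fit.

No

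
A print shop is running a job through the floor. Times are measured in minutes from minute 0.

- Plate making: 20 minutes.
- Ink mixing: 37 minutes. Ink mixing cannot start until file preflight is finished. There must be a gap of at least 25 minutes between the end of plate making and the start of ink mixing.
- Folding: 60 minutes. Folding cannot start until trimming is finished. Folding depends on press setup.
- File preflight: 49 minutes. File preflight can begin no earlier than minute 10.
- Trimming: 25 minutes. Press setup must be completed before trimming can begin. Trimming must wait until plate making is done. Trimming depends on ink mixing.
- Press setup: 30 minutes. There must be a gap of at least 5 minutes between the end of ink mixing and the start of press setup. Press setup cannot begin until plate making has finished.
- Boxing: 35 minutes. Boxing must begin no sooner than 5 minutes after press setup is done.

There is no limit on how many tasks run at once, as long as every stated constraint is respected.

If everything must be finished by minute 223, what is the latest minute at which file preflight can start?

17

Folding has no dependents, so it just needs to finish by minute 223. Starting by 223 − 60 = minute 163 achieves that.
Trimming feeds into folding (must start by minute 163); so trimming must finish by minute 163 and therefore start by minute 138.
To finish by minute 223, boxing (duration 35) must start no later than minute 188.
Press setup must finish in time for trimming (must start by minute 138); folding (must start by minute 163); boxing (must start by minute 188, minus 5-minute gap → minute 183). The tightest is minute 138, so press setup must start by 138 − 30 = minute 108.
For ink mixing: press setup (must start by minute 108, minus 5-minute gap → minute 103); trimming (must start by minute 138). The most restrictive is minute 103; with a 37-minute duration, ink mixing must start by minute 66.
File preflight must finish before ink mixing (must start by minute 66). With a 49-minute duration, file preflight must start by 66 − 49 = minute 17.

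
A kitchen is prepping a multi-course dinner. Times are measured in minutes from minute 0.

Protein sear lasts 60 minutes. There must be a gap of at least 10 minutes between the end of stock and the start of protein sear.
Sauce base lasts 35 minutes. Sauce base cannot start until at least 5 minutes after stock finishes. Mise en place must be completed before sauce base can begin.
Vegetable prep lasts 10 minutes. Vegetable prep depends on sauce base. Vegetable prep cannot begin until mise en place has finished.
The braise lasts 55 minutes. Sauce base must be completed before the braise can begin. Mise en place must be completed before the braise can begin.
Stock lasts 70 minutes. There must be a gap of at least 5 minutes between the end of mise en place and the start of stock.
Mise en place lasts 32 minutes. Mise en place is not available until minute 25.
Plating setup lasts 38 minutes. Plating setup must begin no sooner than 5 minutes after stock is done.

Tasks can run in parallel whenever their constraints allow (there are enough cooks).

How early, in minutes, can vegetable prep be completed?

182

Mise en place cannot begin until its own release at minute 25. It runs from minute 25 to 25 + 32 = minute 57.
Stock waits on mise en place (finishes minute 57, plus 5-minute gap → minute 62), so it starts at minute 62 and finishes at 62 + 70 = minute 132.
Sauce base needs all of stock (finishes minute 132, plus 5-minute gap → minute 137); mise en place (finishes minute 57). That puts its earliest start at minute 137; it finishes at 137 + 35 = minute 172.
For vegetable prep: sauce base (finishes minute 172); mise en place (finishes minute 57). Taking the maximum gives a start of minute 172, and it finishes at 172 + 10 = minute 182.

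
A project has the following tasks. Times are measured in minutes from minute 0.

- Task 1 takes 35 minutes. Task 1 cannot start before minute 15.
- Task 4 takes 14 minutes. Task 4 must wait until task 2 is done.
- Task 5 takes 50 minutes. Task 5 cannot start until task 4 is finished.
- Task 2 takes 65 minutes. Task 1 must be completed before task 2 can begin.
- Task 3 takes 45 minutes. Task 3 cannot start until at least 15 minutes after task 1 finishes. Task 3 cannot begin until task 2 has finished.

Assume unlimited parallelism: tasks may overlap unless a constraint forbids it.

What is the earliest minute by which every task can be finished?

179

Task 1 waits on its own release at minute 15, so it starts at minute 15 and finishes at 15 + 35 = minute 50.
Task 2 cannot begin until task 1 (finishes minute 50). It runs from minute 50 to 50 + 65 = minute 115.
Task 4 waits on task 2 (finishes minute 115), so it starts at minute 115 and finishes at 115 + 14 = minute 129.
Task 5 waits on task 4 (finishes minute 129), so it starts at minute 129 and finishes at 129 + 50 = minute 179.
For task 3: task 1 (finishes minute 50, plus 15-minute gap → minute 65); task 2 (finishes minute 115). Taking the maximum gives a start of minute 115, and it finishes at 115 + 45 = minute 160.
All tasks are finished once the last one completes. Finish times: Task 1 at 50, Task 2 at 115, Task 3 at 160, Task 4 at 129, Task 5 at 179. The latest is minute 179.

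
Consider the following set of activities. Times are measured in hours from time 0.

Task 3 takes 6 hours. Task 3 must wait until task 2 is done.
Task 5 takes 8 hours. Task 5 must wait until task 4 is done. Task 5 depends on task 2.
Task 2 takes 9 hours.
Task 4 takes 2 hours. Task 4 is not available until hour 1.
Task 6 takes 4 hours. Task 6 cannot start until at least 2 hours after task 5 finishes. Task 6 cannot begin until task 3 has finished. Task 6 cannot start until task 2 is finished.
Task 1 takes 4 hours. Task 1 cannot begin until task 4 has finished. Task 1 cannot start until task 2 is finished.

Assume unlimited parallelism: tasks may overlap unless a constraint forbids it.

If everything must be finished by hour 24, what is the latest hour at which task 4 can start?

To finish by hour 24, task 1 (duration 4) must start no later than hour 20.
Nothing follows task 6; the deadline of hour 24 is its only limit. It must start by 24 − 4 = hour 20.
Task 5 has to be done before task 6 (must start by hour 20, minus 2-hour gap → hour 18). That means finishing by hour 18, i.e. starting by 18 − 8 = hour 10.
Task 4 must finish in time for task 1 (must start by hour 20); task 5 (must start by hour 10). The tightest is hour 10, so task 4 must start by 10 − 2 = hour 8.

8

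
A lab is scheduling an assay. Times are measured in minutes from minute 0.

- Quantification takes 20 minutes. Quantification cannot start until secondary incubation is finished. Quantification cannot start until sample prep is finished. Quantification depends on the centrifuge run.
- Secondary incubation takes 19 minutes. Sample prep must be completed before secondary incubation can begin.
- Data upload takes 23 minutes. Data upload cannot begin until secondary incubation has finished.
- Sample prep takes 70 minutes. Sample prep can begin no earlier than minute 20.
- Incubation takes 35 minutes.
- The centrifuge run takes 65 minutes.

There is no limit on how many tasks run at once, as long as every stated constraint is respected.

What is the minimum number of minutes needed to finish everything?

The centrifuge run can start immediately at minute 0; it finishes at minute 65.
Nothing blocks incubation, so it runs from minute 0 to minute 35.
Sample prep cannot begin until its own release at minute 20. It runs from minute 20 to 20 + 70 = minute 90.
Secondary incubation waits on sample prep (finishes minute 90), so it starts at minute 90 and finishes at 90 + 19 = minute 109.
Data upload waits on secondary incubation (finishes minute 109), so it starts at minute 109 and finishes at 109 + 23 = minute 132.
Quantification needs all of secondary incubation (finishes minute 109); sample prep (finishes minute 90); the centrifuge run (finishes minute 65). That puts its earliest start at minute 109; it finishes at 109 + 20 = minute 129.
All tasks are finished once the last one completes. Finish times: Sample prep at 90, Incubation at 35, The centrifuge run at 65, Secondary incubation at 109, Quantification at 129, Data upload at 132. The latest is minute 132.

132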